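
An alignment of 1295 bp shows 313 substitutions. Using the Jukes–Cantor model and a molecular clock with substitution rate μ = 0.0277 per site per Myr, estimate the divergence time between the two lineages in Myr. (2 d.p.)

5.27

p = 313/1295 ≈ 0.241699.
d = −(3/4) ln(1 − 4p/3) = −0.75 ln(1 − 0.322265) = −0.75 ln(0.677735)
  = −0.75 × (-0.388999) = 0.291749 substitutions/site.
Under a molecular clock d = 2μt, so t = d/(2μ) = 0.291749 / (2 × 0.0277) = 5.27 Myr.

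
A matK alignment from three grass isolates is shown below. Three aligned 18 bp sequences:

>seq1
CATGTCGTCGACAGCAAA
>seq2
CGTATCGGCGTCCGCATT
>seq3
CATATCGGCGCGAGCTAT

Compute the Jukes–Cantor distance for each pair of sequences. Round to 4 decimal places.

d(seq1,seq2) = 0.5482, d(seq1,seq3) = 0.4408, d(seq2,seq3) = 0.4408

seq1–seq2: 7/18 sites differ → p ≈ 0.388889, d = −0.75 ln(1 − 0.518519) = 0.548166 ≈ 0.5482.
seq1–seq3: 6/18 sites differ → p ≈ 0.333333, d = −0.75 ln(1 − 0.444444) = 0.440839 ≈ 0.4408.
seq2–seq3: 6/18 sites differ → p ≈ 0.333333, d = −0.75 ln(1 − 0.444444) = 0.440839 ≈ 0.4408.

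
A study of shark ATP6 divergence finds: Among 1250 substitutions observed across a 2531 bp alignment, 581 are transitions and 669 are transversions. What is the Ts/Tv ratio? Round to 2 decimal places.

R = 581/669 = 0.868460… ≈ 0.87 (to 2 d.p.).

0.87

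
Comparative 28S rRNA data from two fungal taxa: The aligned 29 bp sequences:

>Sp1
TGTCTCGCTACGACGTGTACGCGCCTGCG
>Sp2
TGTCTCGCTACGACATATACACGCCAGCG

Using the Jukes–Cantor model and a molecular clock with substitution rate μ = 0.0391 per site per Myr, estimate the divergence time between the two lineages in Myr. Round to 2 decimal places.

1.95

The sequences differ at 4 of 29 sites (15, 17, 21, 26), so p = 4/29 ≈ 0.137931.
d = −(3/4) ln(1 − 4p/3) = −0.75 ln(1 − 0.183908) = −0.75 ln(0.816092)
  = −0.75 × (-0.203228) = 0.152421 substitutions/site.
Under a molecular clock d = 2μt, so t = d/(2μ) = 0.152421 / (2 × 0.0391) = 1.95 Myr.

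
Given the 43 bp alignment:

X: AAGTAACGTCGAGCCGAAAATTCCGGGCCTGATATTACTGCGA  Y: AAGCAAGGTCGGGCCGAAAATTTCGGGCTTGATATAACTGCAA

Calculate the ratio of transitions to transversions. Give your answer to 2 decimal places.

Transitions are A↔G and C↔T; transversions are all other mismatches.
Transitions: 5. Transversions: 2.
R = 5/2 = 2.50.

2.50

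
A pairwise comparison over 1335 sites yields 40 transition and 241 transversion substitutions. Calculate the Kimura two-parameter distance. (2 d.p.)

0.25

P = 40/1335 ≈ 0.029963 and Q = 241/1335 ≈ 0.180524.
Under the Kimura two-parameter model, d = −½ ln(1 − 2P − Q) − ¼ ln(1 − 2Q).
1 − 2P − Q = 0.75955, giving −½ ln(0.75955) = 0.137515.
1 − 2Q = 0.638952, giving −¼ ln(0.638952) = 0.111981.
d = 0.137515 + 0.111981 = 0.249496.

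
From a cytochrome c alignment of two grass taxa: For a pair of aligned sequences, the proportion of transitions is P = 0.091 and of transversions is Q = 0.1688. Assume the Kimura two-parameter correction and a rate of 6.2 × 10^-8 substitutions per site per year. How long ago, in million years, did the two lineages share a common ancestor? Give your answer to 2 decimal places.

2.57

Under the Kimura two-parameter model, d = −½ ln(1 − 2P − Q) − ¼ ln(1 − 2Q).
1 − 2P − Q = 0.6492, giving −½ ln(0.6492) = 0.216007.
1 − 2Q = 0.6624, giving −¼ ln(0.6624) = 0.102971.
d = 0.216007 + 0.102971 = 0.318978.
Under a molecular clock d = 2μt, so t = d/(2μ) = 0.318978 / (2 × 6.2 × 10^-8) = 2.57 million years.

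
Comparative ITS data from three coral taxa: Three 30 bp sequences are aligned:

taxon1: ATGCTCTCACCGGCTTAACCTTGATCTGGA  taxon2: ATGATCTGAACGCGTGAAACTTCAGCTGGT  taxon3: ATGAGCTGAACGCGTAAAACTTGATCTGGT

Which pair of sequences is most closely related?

taxon2 and taxon3

taxon1–taxon2: 10/30 differ, p = 0.333, d = 0.441.
taxon1–taxon3: 9/30 differ, p = 0.300, d = 0.383.
taxon2–taxon3: 4/30 differ, p = 0.133, d = 0.147.
The smallest distance is between taxon2 and taxon3.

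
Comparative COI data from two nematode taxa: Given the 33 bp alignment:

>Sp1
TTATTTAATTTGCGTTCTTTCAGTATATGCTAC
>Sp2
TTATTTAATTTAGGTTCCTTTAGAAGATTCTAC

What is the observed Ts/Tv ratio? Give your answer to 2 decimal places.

Transitions are A↔G and C↔T; transversions are all other mismatches.
Transitions: 3. Transversions: 4.
R = 3/4 = 0.75.

0.75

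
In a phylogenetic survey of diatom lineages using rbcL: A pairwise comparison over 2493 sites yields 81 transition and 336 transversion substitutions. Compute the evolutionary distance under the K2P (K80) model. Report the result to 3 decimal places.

0.190

P = 81/2493 ≈ 0.032491 and Q = 336/2493 ≈ 0.134777.
Under the Kimura two-parameter model, d = −½ ln(1 − 2P − Q) − ¼ ln(1 − 2Q).
1 − 2P − Q = 0.800241, giving −½ ln(0.800241) = 0.111421.
1 − 2Q = 0.730446, giving −¼ ln(0.730446) = 0.078525.
d = 0.111421 + 0.078525 = 0.189946.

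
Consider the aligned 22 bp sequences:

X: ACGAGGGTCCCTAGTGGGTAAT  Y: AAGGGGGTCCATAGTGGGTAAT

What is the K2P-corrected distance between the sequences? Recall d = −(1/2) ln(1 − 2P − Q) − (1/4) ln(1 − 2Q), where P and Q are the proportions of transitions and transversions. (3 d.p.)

Of 22 sites, 1 differences are transitions and 2 are transversions, so P = 1/22 ≈ 0.045455 and Q = 2/22 ≈ 0.090909.
Under the Kimura two-parameter model, d = −½ ln(1 − 2P − Q) − ¼ ln(1 − 2Q).
1 − 2P − Q = 0.818181, giving −½ ln(0.818181) = 0.100336.
1 − 2Q = 0.818182, giving −¼ ln(0.818182) = 0.050168.
d = 0.100336 + 0.050168 = 0.150504.

0.151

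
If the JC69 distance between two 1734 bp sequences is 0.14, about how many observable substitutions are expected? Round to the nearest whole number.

Invert JC69: p = (3/4)(1 − e^(−4d/3)) = 0.75 × (1 − e^(-0.186667)) = 0.75 × (1 − 0.829720) = 0.127710.
Expected differing sites = pL ≈ 0.127710 × 1734 = 221.44914 ≈ 221.

221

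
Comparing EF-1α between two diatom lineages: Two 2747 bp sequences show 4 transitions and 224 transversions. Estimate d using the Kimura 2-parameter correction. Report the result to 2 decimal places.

0.09

P = 4/2747 ≈ 0.001456 and Q = 224/2747 ≈ 0.081544.
Under the Kimura two-parameter model, d = −½ ln(1 − 2P − Q) − ¼ ln(1 − 2Q).
1 − 2P − Q = 0.915544, giving −½ ln(0.915544) = 0.044118.
1 − 2Q = 0.836912, giving −¼ ln(0.836912) = 0.044509.
d = 0.044118 + 0.044509 = 0.088627.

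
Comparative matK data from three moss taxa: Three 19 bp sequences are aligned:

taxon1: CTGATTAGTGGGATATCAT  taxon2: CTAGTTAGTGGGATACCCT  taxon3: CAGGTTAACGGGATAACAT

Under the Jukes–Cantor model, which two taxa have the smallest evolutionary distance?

taxon1 and taxon2

taxon1–taxon2: 4/19 differ, p = 0.211, d = 0.247.
taxon1–taxon3: 5/19 differ, p = 0.263, d = 0.324.
taxon2–taxon3: 6/19 differ, p = 0.316, d = 0.410.
The smallest distance is between taxon1 and taxon2.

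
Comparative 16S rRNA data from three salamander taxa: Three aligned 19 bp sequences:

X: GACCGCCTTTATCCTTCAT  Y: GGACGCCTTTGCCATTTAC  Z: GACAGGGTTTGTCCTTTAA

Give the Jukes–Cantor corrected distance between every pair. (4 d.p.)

d(X,Y) = 0.5068, d(X,Z) = 0.4099, d(Y,Z) = 0.6181

X–Y: 7/19 sites differ → p ≈ 0.368421, d = −0.75 ln(1 − 0.491228) = 0.506816 ≈ 0.5068.
X–Z: 6/19 sites differ → p ≈ 0.315789, d = −0.75 ln(1 − 0.421052) = 0.409907 ≈ 0.4099.
Y–Z: 8/19 sites differ → p ≈ 0.421053, d = −0.75 ln(1 − 0.561404) = 0.618132 ≈ 0.6181.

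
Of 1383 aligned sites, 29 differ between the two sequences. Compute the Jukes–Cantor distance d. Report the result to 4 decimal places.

p = 29/1383 ≈ 0.020969.
d = −(3/4) ln(1 − 4p/3) = −0.75 ln(1 − 0.027959) = −0.75 ln(0.972041)
  = −0.75 × (-0.028357) = 0.021268 substitutions/site.

0.0213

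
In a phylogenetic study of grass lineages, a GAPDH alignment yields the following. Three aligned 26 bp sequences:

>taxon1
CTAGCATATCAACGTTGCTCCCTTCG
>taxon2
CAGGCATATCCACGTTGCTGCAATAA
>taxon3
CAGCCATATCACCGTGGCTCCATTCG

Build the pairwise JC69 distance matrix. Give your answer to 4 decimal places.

d(taxon1,taxon2) = 0.3961, d(taxon1,taxon3) = 0.2758, d(taxon2,taxon3) = 0.3961

taxon1–taxon2: 8/26 sites differ → p ≈ 0.307692, d = −0.75 ln(1 − 0.410256) = 0.396050 ≈ 0.3961.
taxon1–taxon3: 6/26 sites differ → p ≈ 0.230769, d = −0.75 ln(1 − 0.307692) = 0.275793 ≈ 0.2758.
taxon2–taxon3: 8/26 sites differ → p ≈ 0.307692, d = −0.75 ln(1 − 0.410256) = 0.396050 ≈ 0.3961.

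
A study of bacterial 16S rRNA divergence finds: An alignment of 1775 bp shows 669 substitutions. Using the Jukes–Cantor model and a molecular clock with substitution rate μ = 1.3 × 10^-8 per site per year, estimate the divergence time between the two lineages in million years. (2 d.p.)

20.14

p = 669/1775 ≈ 0.376901.
d = −(3/4) ln(1 − 4p/3) = −0.75 ln(1 − 0.502535) = −0.75 ln(0.497465)
  = −0.75 × (-0.698230) = 0.523673 substitutions/site.
Under a molecular clock d = 2μt, so t = d/(2μ) = 0.523673 / (2 × 1.3 × 10^-8) = 20.14 million years.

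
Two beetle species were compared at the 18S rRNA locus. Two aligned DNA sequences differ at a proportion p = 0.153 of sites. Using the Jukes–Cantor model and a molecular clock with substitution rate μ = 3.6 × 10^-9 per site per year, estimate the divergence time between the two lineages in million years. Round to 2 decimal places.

d = −(3/4) ln(1 − 4p/3) = −0.75 ln(1 − 0.204) = −0.75 ln(0.796)
  = −0.75 × (-0.228156) = 0.171117 substitutions/site.
Under a molecular clock d = 2μt, so t = d/(2μ) = 0.171117 / (2 × 3.6 × 10^-9) = 23.77 million years.

23.77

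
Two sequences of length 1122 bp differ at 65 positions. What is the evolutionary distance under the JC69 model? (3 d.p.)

p = 65/1122 ≈ 0.057932.
d = −(3/4) ln(1 − 4p/3) = −0.75 ln(1 − 0.077243) = −0.75 ln(0.922757)
  = −0.75 × (-0.080389) = 0.060292 substitutions/site.

0.060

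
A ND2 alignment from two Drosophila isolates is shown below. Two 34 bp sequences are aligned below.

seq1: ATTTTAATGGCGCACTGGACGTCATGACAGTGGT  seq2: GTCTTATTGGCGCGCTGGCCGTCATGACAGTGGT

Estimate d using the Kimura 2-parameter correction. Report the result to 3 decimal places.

Of 34 sites, 3 differences are transitions and 2 are transversions, so P = 3/34 ≈ 0.088235 and Q = 2/34 ≈ 0.058824.
Under the Kimura two-parameter model, d = −½ ln(1 − 2P − Q) − ¼ ln(1 − 2Q).
1 − 2P − Q = 0.764706, giving −½ ln(0.764706) = 0.134132.
1 − 2Q = 0.882352, giving −¼ ln(0.882352) = 0.031291.
d = 0.134132 + 0.031291 = 0.165423.

0.165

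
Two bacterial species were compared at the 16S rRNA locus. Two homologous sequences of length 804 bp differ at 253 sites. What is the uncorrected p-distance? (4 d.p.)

0.3147

p = 253/804 = 0.314676… ≈ 0.3147 (to 4 d.p.).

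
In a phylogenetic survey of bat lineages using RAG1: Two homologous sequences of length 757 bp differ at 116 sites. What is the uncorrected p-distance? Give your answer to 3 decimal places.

0.153

p = 116/757 = 0.153236… ≈ 0.153 (to 3 d.p.).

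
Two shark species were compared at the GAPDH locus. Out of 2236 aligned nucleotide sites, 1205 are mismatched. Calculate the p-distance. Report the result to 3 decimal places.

p = 1205/2236 = 0.538908… ≈ 0.539 (to 3 d.p.).

0.539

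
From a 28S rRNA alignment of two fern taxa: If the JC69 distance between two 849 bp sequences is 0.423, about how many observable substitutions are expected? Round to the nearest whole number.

Invert JC69: p = (3/4)(1 − e^(−4d/3)) = 0.75 × (1 − e^(-0.564)) = 0.75 × (1 − 0.568929) = 0.323303.
Expected differing sites = pL ≈ 0.323303 × 849 = 274.484247 ≈ 274.

274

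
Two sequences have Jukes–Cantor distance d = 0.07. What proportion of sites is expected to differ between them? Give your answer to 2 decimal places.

0.07

p = (3/4)(1 − e^(−4d/3)) = 0.75 × (1 − e^(-0.093333)) = 0.75 × (1 − 0.910890) = 0.066833.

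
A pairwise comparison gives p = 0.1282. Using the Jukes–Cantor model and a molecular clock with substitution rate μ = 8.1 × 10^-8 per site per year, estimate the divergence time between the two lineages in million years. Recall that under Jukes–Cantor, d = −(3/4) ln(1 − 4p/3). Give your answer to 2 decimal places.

d = −(3/4) ln(1 − 4p/3) = −0.75 ln(1 − 0.170933) = −0.75 ln(0.829067)
  = −0.75 × (-0.187454) = 0.140591 substitutions/site.
Under a molecular clock d = 2μt, so t = d/(2μ) = 0.140591 / (2 × 8.1 × 10^-8) = 0.87 million years.

0.87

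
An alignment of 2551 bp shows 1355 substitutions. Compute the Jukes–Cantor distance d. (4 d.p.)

0.9238

p = 1355/2551 ≈ 0.531164.
d = −(3/4) ln(1 − 4p/3) = −0.75 ln(1 − 0.708219) = −0.75 ln(0.291781)
  = −0.75 × (-1.231752) = 0.923814 substitutions/site.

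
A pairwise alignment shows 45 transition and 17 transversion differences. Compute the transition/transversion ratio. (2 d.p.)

2.65

R = 45/17 = 2.647058… ≈ 2.65 (to 2 d.p.).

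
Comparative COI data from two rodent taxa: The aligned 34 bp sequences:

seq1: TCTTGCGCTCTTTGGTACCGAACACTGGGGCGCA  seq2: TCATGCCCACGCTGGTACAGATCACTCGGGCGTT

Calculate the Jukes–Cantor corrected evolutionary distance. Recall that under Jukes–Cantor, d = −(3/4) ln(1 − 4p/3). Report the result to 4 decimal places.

0.3734

The sequences differ at 10 of 34 sites (3, 7, 9, 11, 12, 19, 22, 27, 33, 34), so p = 10/34 ≈ 0.294118.
d = −(3/4) ln(1 − 4p/3) = −0.75 ln(1 − 0.392157) = −0.75 ln(0.607843)
  = −0.75 × (-0.497839) = 0.373379 substitutions/site.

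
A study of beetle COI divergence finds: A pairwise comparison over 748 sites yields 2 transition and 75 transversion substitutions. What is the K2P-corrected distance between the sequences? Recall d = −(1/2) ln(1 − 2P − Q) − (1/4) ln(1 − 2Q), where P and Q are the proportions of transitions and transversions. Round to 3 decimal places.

P = 2/748 ≈ 0.002674 and Q = 75/748 ≈ 0.100267.
Under the Kimura two-parameter model, d = −½ ln(1 − 2P − Q) − ¼ ln(1 − 2Q).
1 − 2P − Q = 0.894385, giving −½ ln(0.894385) = 0.055809.
1 − 2Q = 0.799466, giving −¼ ln(0.799466) = 0.055953.
d = 0.055809 + 0.055953 = 0.111762.

0.112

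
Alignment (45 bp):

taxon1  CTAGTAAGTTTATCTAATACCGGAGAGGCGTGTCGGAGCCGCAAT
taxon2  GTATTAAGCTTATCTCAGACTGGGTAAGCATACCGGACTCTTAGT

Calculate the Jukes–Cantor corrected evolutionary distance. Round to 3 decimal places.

0.525

The sequences differ at 17 of 45 sites, so p = 17/45 ≈ 0.377778.
d = −(3/4) ln(1 − 4p/3) = −0.75 ln(1 − 0.503704) = −0.75 ln(0.496296)
  = −0.75 × (-0.700583) = 0.525437 substitutions/site.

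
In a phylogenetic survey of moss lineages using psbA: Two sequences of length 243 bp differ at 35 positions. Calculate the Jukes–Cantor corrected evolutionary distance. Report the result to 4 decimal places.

p = 35/243 ≈ 0.144033.
d = −(3/4) ln(1 − 4p/3) = −0.75 ln(1 − 0.192044) = −0.75 ln(0.807956)
  = −0.75 × (-0.213248) = 0.159936 substitutions/site.

0.1599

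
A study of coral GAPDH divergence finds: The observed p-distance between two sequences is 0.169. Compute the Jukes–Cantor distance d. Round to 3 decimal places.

0.191

d = −(3/4) ln(1 − 4p/3) = −0.75 ln(1 − 0.225333) = −0.75 ln(0.774667)
  = −0.75 × (-0.255322) = 0.191492 substitutions/site.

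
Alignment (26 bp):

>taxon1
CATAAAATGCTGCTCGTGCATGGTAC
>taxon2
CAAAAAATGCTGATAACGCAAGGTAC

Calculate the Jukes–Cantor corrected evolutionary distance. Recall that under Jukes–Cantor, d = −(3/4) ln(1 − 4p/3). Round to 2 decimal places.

0.28

The sequences differ at 6 of 26 sites (3, 13, 15, 16, 17, 21), so p = 6/26 ≈ 0.230769.
d = −(3/4) ln(1 − 4p/3) = −0.75 ln(1 − 0.307692) = −0.75 ln(0.692308)
  = −0.75 × (-0.367724) = 0.275793 substitutions/site.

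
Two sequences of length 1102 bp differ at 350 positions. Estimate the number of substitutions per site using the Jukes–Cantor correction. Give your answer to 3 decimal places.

p = 350/1102 ≈ 0.317604.
d = −(3/4) ln(1 − 4p/3) = −0.75 ln(1 − 0.423472) = −0.75 ln(0.576528)
  = −0.75 × (-0.550731) = 0.413048 substitutions/site.

0.413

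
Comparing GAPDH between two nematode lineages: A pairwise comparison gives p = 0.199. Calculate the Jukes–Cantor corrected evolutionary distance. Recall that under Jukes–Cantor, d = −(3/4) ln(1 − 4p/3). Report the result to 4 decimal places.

d = −(3/4) ln(1 − 4p/3) = −0.75 ln(1 − 0.265333) = −0.75 ln(0.734667)
  = −0.75 × (-0.308338) = 0.231254 substitutions/site.

0.2313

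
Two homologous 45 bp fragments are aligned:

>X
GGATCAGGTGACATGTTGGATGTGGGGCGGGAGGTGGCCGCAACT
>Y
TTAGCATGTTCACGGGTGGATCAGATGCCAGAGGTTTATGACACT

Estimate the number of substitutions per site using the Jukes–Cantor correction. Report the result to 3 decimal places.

The sequences differ at 22 of 45 sites, so p = 22/45 ≈ 0.488889.
d = −(3/4) ln(1 − 4p/3) = −0.75 ln(1 − 0.651852) = −0.75 ln(0.348148)
  = −0.75 × (-1.055128) = 0.791346 substitutions/site.

0.791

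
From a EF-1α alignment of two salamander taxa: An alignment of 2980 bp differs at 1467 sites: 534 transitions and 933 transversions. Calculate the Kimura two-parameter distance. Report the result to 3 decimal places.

P = 534/2980 ≈ 0.179195 and Q = 933/2980 ≈ 0.313087.
Under the Kimura two-parameter model, d = −½ ln(1 − 2P − Q) − ¼ ln(1 − 2Q).
1 − 2P − Q = 0.328523, giving −½ ln(0.328523) = 0.556574.
1 − 2Q = 0.373826, giving −¼ ln(0.373826) = 0.245991.
d = 0.556574 + 0.245991 = 0.802565.

0.803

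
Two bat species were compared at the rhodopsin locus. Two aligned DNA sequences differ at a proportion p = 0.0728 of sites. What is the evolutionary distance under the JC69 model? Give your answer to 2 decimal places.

0.08

d = −(3/4) ln(1 − 4p/3) = −0.75 ln(1 − 0.097067) = −0.75 ln(0.902933)
  = −0.75 × (-0.102107) = 0.076580 substitutions/site.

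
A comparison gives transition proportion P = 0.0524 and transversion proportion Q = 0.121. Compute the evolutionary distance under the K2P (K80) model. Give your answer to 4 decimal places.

Under the Kimura two-parameter model, d = −½ ln(1 − 2P − Q) − ¼ ln(1 − 2Q).
1 − 2P − Q = 0.7742, giving −½ ln(0.7742) = 0.127963.
1 − 2Q = 0.758, giving −¼ ln(0.758) = 0.069268.
d = 0.127963 + 0.069268 = 0.197231.

0.1972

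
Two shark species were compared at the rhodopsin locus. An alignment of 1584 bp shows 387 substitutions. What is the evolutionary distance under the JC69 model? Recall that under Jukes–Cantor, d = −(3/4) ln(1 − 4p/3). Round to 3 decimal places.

0.296

p = 387/1584 ≈ 0.244318.
d = −(3/4) ln(1 − 4p/3) = −0.75 ln(1 − 0.325757) = −0.75 ln(0.674243)
  = −0.75 × (-0.394165) = 0.295624 substitutions/site.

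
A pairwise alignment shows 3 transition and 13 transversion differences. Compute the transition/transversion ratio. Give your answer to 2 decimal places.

0.23

R = 3/13 = 0.230769… ≈ 0.23 (to 2 d.p.).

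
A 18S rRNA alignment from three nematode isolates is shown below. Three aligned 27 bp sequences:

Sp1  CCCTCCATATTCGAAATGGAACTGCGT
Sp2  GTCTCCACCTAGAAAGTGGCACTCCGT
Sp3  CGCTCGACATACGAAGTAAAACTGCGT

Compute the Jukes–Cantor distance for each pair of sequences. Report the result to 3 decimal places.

d(Sp1,Sp2) = 0.511, d(Sp1,Sp3) = 0.318, d(Sp2,Sp3) = 0.511

Sp1–Sp2: 10/27 sites differ → p ≈ 0.37037, d = −0.75 ln(1 − 0.493827) = 0.510658 ≈ 0.511.
Sp1–Sp3: 7/27 sites differ → p ≈ 0.259259, d = −0.75 ln(1 − 0.345679) = 0.318118 ≈ 0.318.
Sp2–Sp3: 10/27 sites differ → p ≈ 0.37037, d = −0.75 ln(1 − 0.493827) = 0.510658 ≈ 0.511.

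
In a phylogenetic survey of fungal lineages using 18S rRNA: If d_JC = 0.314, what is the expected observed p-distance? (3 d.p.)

0.257

p = (3/4)(1 − e^(−4d/3)) = 0.75 × (1 − e^(-0.418667)) = 0.75 × (1 − 0.657923) = 0.256558.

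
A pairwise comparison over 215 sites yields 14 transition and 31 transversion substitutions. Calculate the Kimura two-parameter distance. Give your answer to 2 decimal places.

0.25

P = 14/215 ≈ 0.065116 and Q = 31/215 ≈ 0.144186.
Under the Kimura two-parameter model, d = −½ ln(1 − 2P − Q) − ¼ ln(1 − 2Q).
1 − 2P − Q = 0.725582, giving −½ ln(0.725582) = 0.160391.
1 − 2Q = 0.711628, giving −¼ ln(0.711628) = 0.085050.
d = 0.160391 + 0.085050 = 0.245441.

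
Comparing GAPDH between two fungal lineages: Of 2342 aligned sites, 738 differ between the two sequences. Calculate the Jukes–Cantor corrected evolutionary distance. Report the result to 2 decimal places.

p = 738/2342 ≈ 0.315115.
d = −(3/4) ln(1 − 4p/3) = −0.75 ln(1 − 0.420153) = −0.75 ln(0.579847)
  = −0.75 × (-0.544991) = 0.408743 substitutions/site.

0.41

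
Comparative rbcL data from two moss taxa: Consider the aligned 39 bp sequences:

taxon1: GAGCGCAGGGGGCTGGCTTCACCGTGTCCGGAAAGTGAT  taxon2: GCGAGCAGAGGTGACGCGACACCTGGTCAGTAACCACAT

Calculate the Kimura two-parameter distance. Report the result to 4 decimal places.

Of 39 sites, 1 differences are transitions and 16 are transversions, so P = 1/39 ≈ 0.025641 and Q = 16/39 ≈ 0.410256.
Under the Kimura two-parameter model, d = −½ ln(1 − 2P − Q) − ¼ ln(1 − 2Q).
1 − 2P − Q = 0.538462, giving −½ ln(0.538462) = 0.309519.
1 − 2Q = 0.179488, giving −¼ ln(0.179488) = 0.429412.
d = 0.309519 + 0.429412 = 0.738931.

0.7389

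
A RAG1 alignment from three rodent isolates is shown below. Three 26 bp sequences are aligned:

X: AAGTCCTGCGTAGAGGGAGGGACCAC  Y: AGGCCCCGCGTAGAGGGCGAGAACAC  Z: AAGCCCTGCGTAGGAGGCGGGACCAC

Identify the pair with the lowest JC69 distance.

X and Z

X–Y: 6/26 differ, p = 0.231, d = 0.276.
X–Z: 4/26 differ, p = 0.154, d = 0.172.
Y–Z: 6/26 differ, p = 0.231, d = 0.276.
The smallest distance is between X and Z.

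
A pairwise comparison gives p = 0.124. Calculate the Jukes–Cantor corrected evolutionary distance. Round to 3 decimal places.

d = −(3/4) ln(1 − 4p/3) = −0.75 ln(1 − 0.165333) = −0.75 ln(0.834667)
  = −0.75 × (-0.180722) = 0.135542 substitutions/site.

0.136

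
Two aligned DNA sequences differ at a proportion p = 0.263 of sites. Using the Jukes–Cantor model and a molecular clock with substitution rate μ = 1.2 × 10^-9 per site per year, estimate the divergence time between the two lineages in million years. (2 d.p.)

134.94

d = −(3/4) ln(1 − 4p/3) = −0.75 ln(1 − 0.350667) = −0.75 ln(0.649333)
  = −0.75 × (-0.431810) = 0.323858 substitutions/site.
Under a molecular clock d = 2μt, so t = d/(2μ) = 0.323858 / (2 × 1.2 × 10^-9) = 134.94 million years.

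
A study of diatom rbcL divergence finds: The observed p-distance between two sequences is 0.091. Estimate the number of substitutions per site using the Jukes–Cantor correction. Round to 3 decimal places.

d = −(3/4) ln(1 − 4p/3) = −0.75 ln(1 − 0.121333) = −0.75 ln(0.878667)
  = −0.75 × (-0.129349) = 0.097012 substitutions/site.

0.097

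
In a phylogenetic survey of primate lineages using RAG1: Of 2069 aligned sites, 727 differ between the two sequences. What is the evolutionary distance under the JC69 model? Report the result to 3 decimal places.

0.474

p = 727/2069 ≈ 0.351377.
d = −(3/4) ln(1 − 4p/3) = −0.75 ln(1 − 0.468503) = −0.75 ln(0.531497)
  = −0.75 × (-0.632058) = 0.474044 substitutions/site.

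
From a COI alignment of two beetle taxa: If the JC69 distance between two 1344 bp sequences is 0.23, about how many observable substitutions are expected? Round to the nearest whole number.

266

Invert JC69: p = (3/4)(1 − e^(−4d/3)) = 0.75 × (1 − e^(-0.306667)) = 0.75 × (1 − 0.735896) = 0.198078.
Expected differing sites = pL ≈ 0.198078 × 1344 = 266.216832 ≈ 266.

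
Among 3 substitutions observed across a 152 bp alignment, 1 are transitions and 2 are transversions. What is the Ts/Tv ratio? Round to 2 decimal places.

R = 1/2 = 0.50.

0.50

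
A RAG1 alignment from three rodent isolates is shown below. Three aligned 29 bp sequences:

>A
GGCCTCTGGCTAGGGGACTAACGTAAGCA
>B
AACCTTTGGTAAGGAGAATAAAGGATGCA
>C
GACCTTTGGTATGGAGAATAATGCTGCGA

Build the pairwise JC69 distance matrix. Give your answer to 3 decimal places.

A–B: 10/29 sites differ → p ≈ 0.344828, d = −0.75 ln(1 − 0.459771) = 0.461822 ≈ 0.462.
A–C: 13/29 sites differ → p ≈ 0.448276, d = −0.75 ln(1 − 0.597701) = 0.682920 ≈ 0.683.
B–C: 8/29 sites differ → p ≈ 0.275862, d = −0.75 ln(1 − 0.367816) = 0.343931 ≈ 0.344.

d(A,B) = 0.462, d(A,C) = 0.683, d(B,C) = 0.344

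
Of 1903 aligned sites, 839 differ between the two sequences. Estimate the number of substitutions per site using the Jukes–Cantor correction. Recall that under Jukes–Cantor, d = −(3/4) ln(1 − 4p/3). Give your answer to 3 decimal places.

p = 839/1903 ≈ 0.440883.
d = −(3/4) ln(1 − 4p/3) = −0.75 ln(1 − 0.587844) = −0.75 ln(0.412156)
  = −0.75 × (-0.886353) = 0.664765 substitutions/site.

0.665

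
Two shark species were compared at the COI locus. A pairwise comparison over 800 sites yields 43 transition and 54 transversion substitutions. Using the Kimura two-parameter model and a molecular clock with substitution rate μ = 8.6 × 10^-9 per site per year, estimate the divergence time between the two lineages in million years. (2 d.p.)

7.70

P = 43/800 = 0.05375 and Q = 54/800 = 0.0675.
Under the Kimura two-parameter model, d = −½ ln(1 − 2P − Q) − ¼ ln(1 − 2Q).
1 − 2P − Q = 0.825, giving −½ ln(0.825) = 0.096186.
1 − 2Q = 0.865, giving −¼ ln(0.865) = 0.036256.
d = 0.096186 + 0.036256 = 0.132442.
Under a molecular clock d = 2μt, so t = d/(2μ) = 0.132442 / (2 × 8.6 × 10^-9) = 7.70 million years.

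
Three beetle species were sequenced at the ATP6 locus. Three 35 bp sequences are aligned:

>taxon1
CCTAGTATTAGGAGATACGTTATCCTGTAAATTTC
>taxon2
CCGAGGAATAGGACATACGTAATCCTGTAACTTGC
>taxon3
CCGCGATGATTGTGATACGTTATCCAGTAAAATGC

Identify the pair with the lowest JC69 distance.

taxon1–taxon2: 7/35 differ, p = 0.200, d = 0.233.
taxon1–taxon3: 12/35 differ, p = 0.343, d = 0.458.
taxon2–taxon3: 13/35 differ, p = 0.371, d = 0.513.
The smallest distance is between taxon1 and taxon2.

taxon1 and taxon2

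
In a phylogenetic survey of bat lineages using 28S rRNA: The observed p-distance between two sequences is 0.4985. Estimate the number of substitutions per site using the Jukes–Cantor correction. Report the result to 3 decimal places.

d = −(3/4) ln(1 − 4p/3) = −0.75 ln(1 − 0.664667) = −0.75 ln(0.335333)
  = −0.75 × (-1.092631) = 0.819473 substitutions/site.

0.819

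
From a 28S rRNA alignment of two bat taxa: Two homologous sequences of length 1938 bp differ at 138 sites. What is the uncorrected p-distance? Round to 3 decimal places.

0.071

p = 138/1938 = 0.071207… ≈ 0.071 (to 3 d.p.).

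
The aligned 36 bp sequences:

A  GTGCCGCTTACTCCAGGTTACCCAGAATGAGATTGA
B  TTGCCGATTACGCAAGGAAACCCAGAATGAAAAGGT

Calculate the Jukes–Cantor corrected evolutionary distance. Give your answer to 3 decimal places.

The sequences differ at 10 of 36 sites (1, 7, 12, 14, 18, 19, 31, 33, 34, 36), so p = 10/36 ≈ 0.277778.
d = −(3/4) ln(1 − 4p/3) = −0.75 ln(1 − 0.370371) = −0.75 ln(0.629629)
  = −0.75 × (-0.462625) = 0.346969 substitutions/site.

0.347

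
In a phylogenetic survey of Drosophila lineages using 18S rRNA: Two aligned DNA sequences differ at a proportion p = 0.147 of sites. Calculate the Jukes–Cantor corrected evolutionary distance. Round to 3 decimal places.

0.164

d = −(3/4) ln(1 − 4p/3) = −0.75 ln(1 − 0.196) = −0.75 ln(0.804)
  = −0.75 × (-0.218156) = 0.163617 substitutions/site.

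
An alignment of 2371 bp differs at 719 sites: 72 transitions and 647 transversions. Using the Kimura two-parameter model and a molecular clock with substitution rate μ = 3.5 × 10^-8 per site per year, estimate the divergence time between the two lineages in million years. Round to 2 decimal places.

P = 72/2371 ≈ 0.030367 and Q = 647/2371 ≈ 0.272881.
Under the Kimura two-parameter model, d = −½ ln(1 − 2P − Q) − ¼ ln(1 − 2Q).
1 − 2P − Q = 0.666385, giving −½ ln(0.666385) = 0.202944.
1 − 2Q = 0.454238, giving −¼ ln(0.454238) = 0.197283.
d = 0.202944 + 0.197283 = 0.400227.
Under a molecular clock d = 2μt, so t = d/(2μ) = 0.400227 / (2 × 3.5 × 10^-8) = 5.72 million years.

5.72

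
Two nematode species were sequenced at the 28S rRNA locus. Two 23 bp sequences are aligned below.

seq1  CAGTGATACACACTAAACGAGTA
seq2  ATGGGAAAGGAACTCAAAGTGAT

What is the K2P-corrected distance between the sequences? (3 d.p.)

Of 23 sites, 1 differences are transitions and 11 are transversions, so P = 1/23 ≈ 0.043478 and Q = 11/23 ≈ 0.478261.
Under the Kimura two-parameter model, d = −½ ln(1 − 2P − Q) − ¼ ln(1 − 2Q).
1 − 2P − Q = 0.434783, giving −½ ln(0.434783) = 0.416454.
1 − 2Q = 0.043478, giving −¼ ln(0.043478) = 0.783875.
d = 0.416454 + 0.783875 = 1.200329.

1.200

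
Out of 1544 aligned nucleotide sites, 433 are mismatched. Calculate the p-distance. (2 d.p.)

p = 433/1544 = 0.280440… ≈ 0.28 (to 2 d.p.).

0.28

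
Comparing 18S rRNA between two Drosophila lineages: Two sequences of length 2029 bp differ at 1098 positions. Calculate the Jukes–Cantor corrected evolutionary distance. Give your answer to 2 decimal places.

0.96

p = 1098/2029 ≈ 0.541153.
d = −(3/4) ln(1 − 4p/3) = −0.75 ln(1 − 0.721537) = −0.75 ln(0.278463)
  = −0.75 × (-1.278470) = 0.958853 substitutions/site.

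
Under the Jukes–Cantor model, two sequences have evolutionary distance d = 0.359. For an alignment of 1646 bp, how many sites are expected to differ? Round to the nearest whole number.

Invert JC69: p = (3/4)(1 − e^(−4d/3)) = 0.75 × (1 − e^(-0.478667)) = 0.75 × (1 − 0.619609) = 0.285293.
Expected differing sites = pL ≈ 0.285293 × 1646 = 469.592278 ≈ 470.

470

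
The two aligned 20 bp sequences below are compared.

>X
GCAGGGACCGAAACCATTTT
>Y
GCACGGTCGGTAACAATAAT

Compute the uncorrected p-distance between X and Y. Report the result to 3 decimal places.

0.350

The sequences differ at 7 of 20 positions (sites 4, 7, 9, 11, 15, 18, 19).
p = 7/20 = 0.350.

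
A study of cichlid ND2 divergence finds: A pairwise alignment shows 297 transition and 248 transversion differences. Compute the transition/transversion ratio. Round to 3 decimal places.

1.198

R = 297/248 = 1.197580… ≈ 1.198 (to 3 d.p.).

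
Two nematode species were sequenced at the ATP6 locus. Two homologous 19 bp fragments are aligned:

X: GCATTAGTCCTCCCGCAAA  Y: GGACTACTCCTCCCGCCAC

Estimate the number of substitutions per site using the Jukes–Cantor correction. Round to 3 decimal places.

0.324

The sequences differ at 5 of 19 sites (2, 4, 7, 17, 19), so p = 5/19 ≈ 0.263158.
d = −(3/4) ln(1 − 4p/3) = −0.75 ln(1 − 0.350877) = −0.75 ln(0.649123)
  = −0.75 × (-0.432133) = 0.324100 substitutions/site.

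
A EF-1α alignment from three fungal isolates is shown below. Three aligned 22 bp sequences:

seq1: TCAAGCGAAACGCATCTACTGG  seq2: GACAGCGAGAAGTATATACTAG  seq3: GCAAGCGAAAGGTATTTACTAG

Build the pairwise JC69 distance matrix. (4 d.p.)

d(seq1,seq2) = 0.4975, d(seq1,seq3) = 0.2708, d(seq2,seq3) = 0.2708

seq1–seq2: 8/22 sites differ → p ≈ 0.363636, d = −0.75 ln(1 − 0.484848) = 0.497470 ≈ 0.4975.
seq1–seq3: 5/22 sites differ → p ≈ 0.227273, d = −0.75 ln(1 − 0.303031) = 0.270761 ≈ 0.2708.
seq2–seq3: 5/22 sites differ → p ≈ 0.227273, d = −0.75 ln(1 − 0.303031) = 0.270761 ≈ 0.2708.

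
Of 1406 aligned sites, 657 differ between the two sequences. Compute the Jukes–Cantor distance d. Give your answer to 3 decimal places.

p = 657/1406 ≈ 0.467283.
d = −(3/4) ln(1 − 4p/3) = −0.75 ln(1 − 0.623044) = −0.75 ln(0.376956)
  = −0.75 × (-0.975627) = 0.731720 substitutions/site.

0.732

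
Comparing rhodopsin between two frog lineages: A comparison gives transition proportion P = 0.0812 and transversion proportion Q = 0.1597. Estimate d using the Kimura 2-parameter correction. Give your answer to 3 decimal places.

Under the Kimura two-parameter model, d = −½ ln(1 − 2P − Q) − ¼ ln(1 − 2Q).
1 − 2P − Q = 0.6779, giving −½ ln(0.6779) = 0.194378.
1 − 2Q = 0.6806, giving −¼ ln(0.6806) = 0.096195.
d = 0.194378 + 0.096195 = 0.290573.

0.291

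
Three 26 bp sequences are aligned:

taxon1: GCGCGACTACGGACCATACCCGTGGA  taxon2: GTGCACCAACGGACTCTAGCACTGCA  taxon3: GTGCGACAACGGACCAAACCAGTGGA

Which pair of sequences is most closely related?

taxon1–taxon2: 10/26 differ, p = 0.385, d = 0.539.
taxon1–taxon3: 4/26 differ, p = 0.154, d = 0.172.
taxon2–taxon3: 8/26 differ, p = 0.308, d = 0.396.
The smallest distance is between taxon1 and taxon3.

taxon1 and taxon3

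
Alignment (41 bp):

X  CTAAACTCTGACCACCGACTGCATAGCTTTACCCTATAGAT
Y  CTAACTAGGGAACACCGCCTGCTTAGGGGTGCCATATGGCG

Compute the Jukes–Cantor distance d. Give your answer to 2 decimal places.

0.55

The sequences differ at 16 of 41 sites, so p = 16/41 ≈ 0.390244.
d = −(3/4) ln(1 − 4p/3) = −0.75 ln(1 − 0.520325) = −0.75 ln(0.479675)
  = −0.75 × (-0.734646) = 0.550985 substitutions/site.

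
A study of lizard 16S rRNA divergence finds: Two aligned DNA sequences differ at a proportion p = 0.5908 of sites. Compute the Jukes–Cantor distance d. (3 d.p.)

d = −(3/4) ln(1 − 4p/3) = −0.75 ln(1 − 0.787733) = −0.75 ln(0.212267)
  = −0.75 × (-1.549910) = 1.162433 substitutions/site.

1.162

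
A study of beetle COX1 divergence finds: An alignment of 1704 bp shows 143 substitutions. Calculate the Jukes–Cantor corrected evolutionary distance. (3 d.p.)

0.089

p = 143/1704 ≈ 0.08392.
d = −(3/4) ln(1 − 4p/3) = −0.75 ln(1 − 0.111893) = −0.75 ln(0.888107)
  = −0.75 × (-0.118663) = 0.088997 substitutions/site.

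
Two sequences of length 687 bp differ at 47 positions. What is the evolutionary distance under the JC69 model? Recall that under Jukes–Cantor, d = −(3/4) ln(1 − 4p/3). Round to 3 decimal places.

p = 47/687 ≈ 0.068413.
d = −(3/4) ln(1 − 4p/3) = −0.75 ln(1 − 0.091217) = −0.75 ln(0.908783)
  = −0.75 × (-0.095649) = 0.071737 substitutions/site.

0.072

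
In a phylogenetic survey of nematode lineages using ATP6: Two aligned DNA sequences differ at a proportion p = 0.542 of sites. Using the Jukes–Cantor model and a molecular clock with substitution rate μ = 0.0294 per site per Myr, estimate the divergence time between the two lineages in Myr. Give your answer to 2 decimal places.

d = −(3/4) ln(1 − 4p/3) = −0.75 ln(1 − 0.722667) = −0.75 ln(0.277333)
  = −0.75 × (-1.282536) = 0.961902 substitutions/site.
Under a molecular clock d = 2μt, so t = d/(2μ) = 0.961902 / (2 × 0.0294) = 16.36 Myr.

16.36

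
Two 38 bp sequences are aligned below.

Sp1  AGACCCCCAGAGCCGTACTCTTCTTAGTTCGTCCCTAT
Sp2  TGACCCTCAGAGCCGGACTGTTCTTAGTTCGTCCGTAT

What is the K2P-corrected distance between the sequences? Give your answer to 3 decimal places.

0.145

Of 38 sites, 1 differences are transitions and 4 are transversions, so P = 1/38 ≈ 0.026316 and Q = 4/38 ≈ 0.105263.
Under the Kimura two-parameter model, d = −½ ln(1 − 2P − Q) − ¼ ln(1 − 2Q).
1 − 2P − Q = 0.842105, giving −½ ln(0.842105) = 0.085925.
1 − 2Q = 0.789474, giving −¼ ln(0.789474) = 0.059097.
d = 0.085925 + 0.059097 = 0.145022.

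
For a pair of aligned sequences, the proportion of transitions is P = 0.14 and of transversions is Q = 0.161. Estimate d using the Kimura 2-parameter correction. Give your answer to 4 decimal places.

Under the Kimura two-parameter model, d = −½ ln(1 − 2P − Q) − ¼ ln(1 − 2Q).
1 − 2P − Q = 0.559, giving −½ ln(0.559) = 0.290803.
1 − 2Q = 0.678, giving −¼ ln(0.678) = 0.097152.
d = 0.290803 + 0.097152 = 0.387955.

0.3880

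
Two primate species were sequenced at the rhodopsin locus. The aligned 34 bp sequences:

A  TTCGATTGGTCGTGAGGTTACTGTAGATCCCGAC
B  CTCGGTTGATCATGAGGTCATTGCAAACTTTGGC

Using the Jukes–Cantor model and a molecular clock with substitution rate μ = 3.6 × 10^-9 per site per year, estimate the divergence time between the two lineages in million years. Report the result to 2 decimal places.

The sequences differ at 13 of 34 sites, so p = 13/34 ≈ 0.382353.
d = −(3/4) ln(1 − 4p/3) = −0.75 ln(1 − 0.509804) = −0.75 ln(0.490196)
  = −0.75 × (-0.712950) = 0.534713 substitutions/site.
Under a molecular clock d = 2μt, so t = d/(2μ) = 0.534713 / (2 × 3.6 × 10^-9) = 74.27 million years.

74.27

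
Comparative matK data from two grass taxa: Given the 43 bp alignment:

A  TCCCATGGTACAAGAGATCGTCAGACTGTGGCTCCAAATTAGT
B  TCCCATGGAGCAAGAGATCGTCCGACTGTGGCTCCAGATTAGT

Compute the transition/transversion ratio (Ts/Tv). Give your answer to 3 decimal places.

Transitions are A↔G and C↔T; transversions are all other mismatches.
Transitions: 2. Transversions: 2.
R = 2/2 = 1.000.

1.000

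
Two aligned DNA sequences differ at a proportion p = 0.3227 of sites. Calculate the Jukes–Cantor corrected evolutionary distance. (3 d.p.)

d = −(3/4) ln(1 − 4p/3) = −0.75 ln(1 − 0.430267) = −0.75 ln(0.569733)
  = −0.75 × (-0.562587) = 0.421940 substitutions/site.

0.422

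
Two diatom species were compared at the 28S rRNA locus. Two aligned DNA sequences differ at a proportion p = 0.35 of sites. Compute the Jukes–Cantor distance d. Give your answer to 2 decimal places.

0.47

d = −(3/4) ln(1 − 4p/3) = −0.75 ln(1 − 0.466667) = −0.75 ln(0.533333)
  = −0.75 × (-0.628609) = 0.471457 substitutions/site.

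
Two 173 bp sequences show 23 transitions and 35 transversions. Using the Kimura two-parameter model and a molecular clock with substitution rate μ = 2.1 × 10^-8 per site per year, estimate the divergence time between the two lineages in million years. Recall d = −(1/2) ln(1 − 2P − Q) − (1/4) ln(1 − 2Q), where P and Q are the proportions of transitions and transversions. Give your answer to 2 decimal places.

10.60

P = 23/173 ≈ 0.132948 and Q = 35/173 ≈ 0.202312.
Under the Kimura two-parameter model, d = −½ ln(1 − 2P − Q) − ¼ ln(1 − 2Q).
1 − 2P − Q = 0.531792, giving −½ ln(0.531792) = 0.315751.
1 − 2Q = 0.595376, giving −¼ ln(0.595376) = 0.129641.
d = 0.315751 + 0.129641 = 0.445392.
Under a molecular clock d = 2μt, so t = d/(2μ) = 0.445392 / (2 × 2.1 × 10^-8) = 10.60 million years.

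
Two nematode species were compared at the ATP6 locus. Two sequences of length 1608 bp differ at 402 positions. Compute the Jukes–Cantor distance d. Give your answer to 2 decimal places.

p = 402/1608 = 0.25.
d = −(3/4) ln(1 − 4p/3) = −0.75 ln(1 − 0.333333) = −0.75 ln(0.666667)
  = −0.75 × (-0.405465) = 0.304099 substitutions/site.

0.30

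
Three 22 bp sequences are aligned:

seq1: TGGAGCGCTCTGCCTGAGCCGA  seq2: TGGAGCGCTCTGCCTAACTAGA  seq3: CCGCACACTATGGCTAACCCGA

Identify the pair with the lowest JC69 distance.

seq1 and seq2

seq1–seq2: 4/22 differ, p = 0.182, d = 0.208.
seq1–seq3: 9/22 differ, p = 0.409, d = 0.591.
seq2–seq3: 9/22 differ, p = 0.409, d = 0.591.
The smallest distance is between seq1 and seq2.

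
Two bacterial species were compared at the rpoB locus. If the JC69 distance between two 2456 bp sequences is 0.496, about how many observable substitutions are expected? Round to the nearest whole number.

891

Invert JC69: p = (3/4)(1 − e^(−4d/3)) = 0.75 × (1 − e^(-0.661333)) = 0.75 × (1 − 0.516163) = 0.362878.
Expected differing sites = pL ≈ 0.362878 × 2456 = 891.228368 ≈ 891.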